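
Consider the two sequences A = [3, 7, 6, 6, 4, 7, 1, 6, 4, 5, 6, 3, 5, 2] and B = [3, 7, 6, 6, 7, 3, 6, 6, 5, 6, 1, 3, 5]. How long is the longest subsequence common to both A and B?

Backtracking the LCS table gives one alignment: 3 (A1,B1) → 7 (A2,B2) → 6 (A3,B3) → 6 (A4,B4) → 7 (A6,B5) → 6 (A8,B8) → 5 (A10,B9) → 6 (A11,B10) → 3 (A12,B12) → 5 (A13,B13).
So the longest common subsequence has length 10.

10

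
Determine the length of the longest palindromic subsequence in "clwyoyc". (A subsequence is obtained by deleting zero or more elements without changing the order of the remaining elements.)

One longest palindromic subsequence is cyoyc (positions 1,4,5,6,7); it reads the same forward and backward, and the interval DP gives dp[1][7] = 5.

5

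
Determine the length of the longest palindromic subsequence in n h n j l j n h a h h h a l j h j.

One longest palindromic subsequence is hjlahhhaljh (positions 2,4,5,9,10,11,12,13,14,15,16); it reads the same forward and backward, and the interval DP gives dp[1][17] = 11.

11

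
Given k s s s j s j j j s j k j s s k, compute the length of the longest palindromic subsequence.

13

Using dp[i][j] = 2 + dp[i+1][j−1] if the ends match, else max(dp[i+1][j], dp[i][j−1]):
dp[1][16] = 13. A witness is kssjsjjjsjssk at positions 1,2,3,5,6,7,8,9,10,13,14,15,16.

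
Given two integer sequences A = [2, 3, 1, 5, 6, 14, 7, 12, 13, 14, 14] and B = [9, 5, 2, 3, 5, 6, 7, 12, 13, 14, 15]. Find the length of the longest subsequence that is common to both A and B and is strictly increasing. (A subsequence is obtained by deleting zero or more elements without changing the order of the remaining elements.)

8

For each value that appears in both, track the longest common increasing run ending there.
The best achievable length is 8; one witness is 2, 3, 5, 6, 7, 12, 13, 14 (A-positions 1,2,4,5,7,8,9,10, B-positions 3,4,5,6,7,8,9,10).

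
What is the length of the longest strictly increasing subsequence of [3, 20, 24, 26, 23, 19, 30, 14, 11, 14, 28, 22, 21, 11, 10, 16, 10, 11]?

5

Let dp[i] be the longest increasing subsequence ending at position i. Then dp = [1, 2, 3, 4, 3, 2, 5, 2, 2, 3, 5, 4, 4, 2, 2, 4, 2, 3].
The maximum is 5; one witness is 3, 20, 24, 26, 30 at positions 1,2,3,4,7.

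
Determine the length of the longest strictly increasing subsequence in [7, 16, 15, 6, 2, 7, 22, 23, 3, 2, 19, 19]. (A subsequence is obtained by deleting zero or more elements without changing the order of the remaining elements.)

Scanning left to right, the best length ending at each element is: 7→1, 16→2, 15→2, 6→1, 2→1, 7→2, 22→3, 23→4, 3→2, 2→1, 19→3, 19→3.
So the longest increasing subsequence has length 4, e.g. 7, 16, 22, 23.

4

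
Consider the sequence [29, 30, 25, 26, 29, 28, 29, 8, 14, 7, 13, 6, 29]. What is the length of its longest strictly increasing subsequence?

4

Scanning left to right, the best length ending at each element is: 29→1, 30→2, 25→1, 26→2, 29→3, 28→3, 29→4, 8→1, 14→2, 7→1, 13→2, 6→1, 29→4.
So the longest increasing subsequence has length 4, e.g. 25, 26, 28, 29.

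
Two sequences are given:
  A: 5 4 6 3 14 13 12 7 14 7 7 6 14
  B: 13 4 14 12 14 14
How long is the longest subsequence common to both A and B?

5

A longest common subsequence is 4, 14, 12, 14, 14 (length 5); the LCS DP confirms no longer common subsequence exists.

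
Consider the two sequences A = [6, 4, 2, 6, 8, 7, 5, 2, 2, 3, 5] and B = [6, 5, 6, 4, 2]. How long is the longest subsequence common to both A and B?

3

A longest common subsequence is 6, 4, 2 (length 3); the LCS DP confirms no longer common subsequence exists.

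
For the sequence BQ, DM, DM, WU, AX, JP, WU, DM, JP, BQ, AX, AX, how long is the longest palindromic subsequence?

One longest palindromic subsequence is BQ DM WU JP WU DM BQ (positions 1,3,4,6,7,8,10); it reads the same forward and backward, and the interval DP gives dp[1][12] = 7.

7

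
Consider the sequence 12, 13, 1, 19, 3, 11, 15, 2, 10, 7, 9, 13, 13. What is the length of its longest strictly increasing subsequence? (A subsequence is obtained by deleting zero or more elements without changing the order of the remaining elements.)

Let dp[i] be the longest increasing subsequence ending at position i. Then dp = [1, 2, 1, 3, 2, 3, 4, 2, 3, 3, 4, 5, 5].
The maximum is 5; one witness is 1, 3, 7, 9, 13 at positions 3,5,10,11,12.

5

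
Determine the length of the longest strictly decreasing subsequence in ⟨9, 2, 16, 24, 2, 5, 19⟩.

Let dp[i] be the longest decreasing subsequence ending at position i. Then dp = [1, 2, 1, 1, 2, 2, 2].
The maximum is 2; one witness is 9, 2 at positions 1,2.

2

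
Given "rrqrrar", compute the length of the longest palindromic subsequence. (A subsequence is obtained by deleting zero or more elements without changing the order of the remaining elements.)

Using dp[i][j] = 2 + dp[i+1][j−1] if the ends match, else max(dp[i+1][j], dp[i][j−1]):
dp[1][7] = 5. A witness is rrrrr at positions 1,2,4,5,7.

5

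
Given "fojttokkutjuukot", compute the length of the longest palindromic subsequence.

9

One longest palindromic subsequence is tokuuukot (positions 4,6,7,9,12,13,14,15,16); it reads the same forward and backward, and the interval DP gives dp[1][16] = 9.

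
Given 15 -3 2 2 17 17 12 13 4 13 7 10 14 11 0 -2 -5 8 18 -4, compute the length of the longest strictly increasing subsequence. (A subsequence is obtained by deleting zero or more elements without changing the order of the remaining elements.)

Scanning left to right, the best length ending at each element is: 15→1, -3→1, 2→2, 2→2, 17→3, 17→3, 12→3, 13→4, 4→3, 13→4, 7→4, 10→5, 14→6, 11→6, 0→2, -2→2, -5→1, 8→5, 18→7, -4→2.
So the longest increasing subsequence has length 7, e.g. -3, 2, 4, 7, 10, 14, 18.

7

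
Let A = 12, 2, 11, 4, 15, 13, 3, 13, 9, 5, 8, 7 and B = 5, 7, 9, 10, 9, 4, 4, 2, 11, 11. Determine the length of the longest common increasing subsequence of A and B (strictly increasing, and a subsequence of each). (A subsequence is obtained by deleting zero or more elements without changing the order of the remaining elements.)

For each value that appears in both, track the longest common increasing run ending there.
The best achievable length is 2; one witness is 5, 7 (A-positions 10,12, B-positions 1,2).

2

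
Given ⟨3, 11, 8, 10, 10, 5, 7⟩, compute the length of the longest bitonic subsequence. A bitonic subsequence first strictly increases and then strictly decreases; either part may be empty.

4

One longest bitonic subsequence is 3, 11, 10, 7 (positions 1,2,5,7): it rises to 11 then falls. Length 4 is optimal.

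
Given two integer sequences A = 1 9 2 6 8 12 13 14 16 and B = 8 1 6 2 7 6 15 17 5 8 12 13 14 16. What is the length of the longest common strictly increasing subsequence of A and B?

A longest common strictly increasing subsequence is 1, 2, 6, 8, 12, 13, 14, 16 (length 8); it appears in order in both A and B, and no longer such subsequence exists.

8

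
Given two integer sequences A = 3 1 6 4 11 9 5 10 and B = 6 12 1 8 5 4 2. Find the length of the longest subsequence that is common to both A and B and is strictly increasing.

For each value that appears in both, track the longest common increasing run ending there.
The best achievable length is 2; one witness is 1, 5 (A-positions 2,7, B-positions 3,5).

2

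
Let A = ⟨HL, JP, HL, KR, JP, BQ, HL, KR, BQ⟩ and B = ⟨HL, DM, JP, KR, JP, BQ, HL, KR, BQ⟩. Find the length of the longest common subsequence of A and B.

8

Backtracking the LCS table gives one alignment: HL (A1,B1) → JP (A2,B3) → KR (A4,B4) → JP (A5,B5) → BQ (A6,B6) → HL (A7,B7) → KR (A8,B8) → BQ (A9,B9).
So the longest common subsequence has length 8.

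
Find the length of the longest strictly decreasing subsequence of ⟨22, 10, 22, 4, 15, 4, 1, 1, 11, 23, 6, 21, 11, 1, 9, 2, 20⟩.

5

Let dp[i] be the longest decreasing subsequence ending at position i. Then dp = [1, 2, 1, 3, 2, 3, 4, 4, 3, 1, 4, 2, 3, 5, 4, 5, 3].
The maximum is 5; one witness is 22, 15, 11, 6, 1 at positions 1,5,9,11,14.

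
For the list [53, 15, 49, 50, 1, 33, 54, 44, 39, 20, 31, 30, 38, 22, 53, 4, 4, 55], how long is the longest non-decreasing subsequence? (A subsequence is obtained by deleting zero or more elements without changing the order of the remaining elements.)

6

Let dp[i] be the longest non-decreasing subsequence ending at position i. Then dp = [1, 1, 2, 3, 1, 2, 4, 3, 3, 2, 3, 3, 4, 3, 5, 2, 3, 6].
The maximum is 6; one witness is 15, 20, 31, 38, 53, 55 at positions 2,10,11,13,15,18.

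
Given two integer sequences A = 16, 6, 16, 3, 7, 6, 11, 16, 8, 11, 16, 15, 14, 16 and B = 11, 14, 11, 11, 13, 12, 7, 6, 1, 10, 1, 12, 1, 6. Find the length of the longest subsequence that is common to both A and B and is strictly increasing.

A longest common strictly increasing subsequence is 11, 14 (length 2); it appears in order in both A and B, and no longer such subsequence exists.

2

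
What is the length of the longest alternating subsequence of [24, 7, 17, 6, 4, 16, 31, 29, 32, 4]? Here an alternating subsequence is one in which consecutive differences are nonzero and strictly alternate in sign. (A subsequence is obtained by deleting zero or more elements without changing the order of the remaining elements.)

8

A longest alternating subsequence is 24, 7, 17, 6, 31, 29, 32, 4 (positions 1,2,3,4,7,8,9,10); its 7 consecutive differences strictly alternate in sign, and length 8 is optimal.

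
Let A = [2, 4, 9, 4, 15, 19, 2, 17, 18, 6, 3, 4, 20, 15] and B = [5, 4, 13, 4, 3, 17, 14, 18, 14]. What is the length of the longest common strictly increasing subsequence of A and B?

For each value that appears in both, track the longest common increasing run ending there.
The best achievable length is 3; one witness is 4, 17, 18 (A-positions 2,8,9, B-positions 2,6,8).

3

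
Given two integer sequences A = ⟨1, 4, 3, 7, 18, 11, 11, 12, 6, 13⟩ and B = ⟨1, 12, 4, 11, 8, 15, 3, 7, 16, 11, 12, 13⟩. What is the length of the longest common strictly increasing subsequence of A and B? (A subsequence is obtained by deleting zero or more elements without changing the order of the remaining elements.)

6

A longest common strictly increasing subsequence is 1, 4, 7, 11, 12, 13 (length 6); it appears in order in both A and B, and no longer such subsequence exists.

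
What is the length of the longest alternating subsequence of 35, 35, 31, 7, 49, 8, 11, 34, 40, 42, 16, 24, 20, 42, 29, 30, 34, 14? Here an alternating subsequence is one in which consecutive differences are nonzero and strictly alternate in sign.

12

Track the best alternating length ending on an up-step vs a down-step at each position: up/down = 1/1, 1/1, 1/2, 1/2, 3/1, 3/4, 5/4, 5/4, 5/4, 5/4, 5/6, 7/6, 7/8, 9/4, 9/10, 11/10, 11/10, 5/12.
The maximum over both is 12; one such subsequence is 35, 31, 49, 8, 34, 16, 24, 20, 42, 29, 30, 14.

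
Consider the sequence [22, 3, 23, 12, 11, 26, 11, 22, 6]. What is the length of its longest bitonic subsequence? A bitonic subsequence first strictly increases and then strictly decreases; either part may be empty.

Let inc[i] be the LIS ending at i and dec[i] the longest strictly decreasing subsequence starting at i. inc = [1, 1, 2, 2, 2, 3, 2, 3, 2], dec = [4, 1, 4, 3, 2, 3, 2, 2, 1].
max_i inc[i]+dec[i]−1 = 5, with one witness 22, 23, 12, 11, 6.

5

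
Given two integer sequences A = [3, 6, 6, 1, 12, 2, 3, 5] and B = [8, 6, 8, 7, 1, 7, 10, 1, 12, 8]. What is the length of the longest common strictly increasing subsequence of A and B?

For each value that appears in both, track the longest common increasing run ending there.
The best achievable length is 2; one witness is 6, 12 (A-positions 2,5, B-positions 2,9).

2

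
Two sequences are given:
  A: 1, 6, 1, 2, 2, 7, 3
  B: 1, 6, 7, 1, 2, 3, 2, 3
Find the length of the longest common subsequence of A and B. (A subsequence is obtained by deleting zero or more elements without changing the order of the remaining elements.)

Backtracking the LCS table gives one alignment: 1 (A1,B1) → 6 (A2,B2) → 1 (A3,B4) → 2 (A4,B5) → 2 (A5,B7) → 3 (A7,B8).
So the longest common subsequence has length 6.

6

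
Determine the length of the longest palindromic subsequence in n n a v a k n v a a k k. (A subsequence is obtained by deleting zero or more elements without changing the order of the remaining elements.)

One longest palindromic subsequence is aavaa (positions 3,5,8,9,10); it reads the same forward and backward, and the interval DP gives dp[1][12] = 5.

5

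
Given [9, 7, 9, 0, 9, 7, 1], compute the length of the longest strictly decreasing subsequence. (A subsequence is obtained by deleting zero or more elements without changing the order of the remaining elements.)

Scanning left to right, the best length ending at each element is: 9→1, 7→2, 9→1, 0→3, 9→1, 7→2, 1→3.
So the longest decreasing subsequence has length 3, e.g. 9, 7, 0.

3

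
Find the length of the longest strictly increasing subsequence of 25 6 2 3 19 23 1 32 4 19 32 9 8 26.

Let dp[i] be the longest increasing subsequence ending at position i. Then dp = [1, 1, 1, 2, 3, 4, 1, 5, 3, 4, 5, 4, 4, 5].
The maximum is 5; one witness is 2, 3, 19, 23, 32 at positions 3,4,5,6,8.

5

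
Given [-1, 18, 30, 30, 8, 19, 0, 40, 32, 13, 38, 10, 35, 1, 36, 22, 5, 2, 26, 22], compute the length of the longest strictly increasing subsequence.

One longest increasing subsequence is -1, 18, 30, 32, 35, 36 (positions 1,2,3,9,13,15), of length 6; no longer one exists.

6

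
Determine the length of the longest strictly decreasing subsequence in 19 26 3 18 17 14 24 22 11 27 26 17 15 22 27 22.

5

Let dp[i] be the longest decreasing subsequence ending at position i. Then dp = [1, 1, 2, 2, 3, 4, 2, 3, 5, 1, 2, 4, 5, 3, 1, 3].
The maximum is 5; one witness is 19, 18, 17, 14, 11 at positions 1,4,5,6,9.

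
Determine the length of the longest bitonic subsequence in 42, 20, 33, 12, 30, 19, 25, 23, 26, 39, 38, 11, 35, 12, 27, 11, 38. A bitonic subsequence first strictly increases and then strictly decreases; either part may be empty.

Let inc[i] be the LIS ending at i and dec[i] the longest strictly decreasing subsequence starting at i. inc = [1, 1, 2, 1, 2, 2, 3, 3, 4, 5, 5, 1, 5, 2, 5, 1, 6], dec = [7, 4, 6, 2, 5, 3, 4, 3, 3, 5, 4, 1, 3, 2, 2, 1, 1].
max_i inc[i]+dec[i]−1 = 9, with one witness 12, 19, 25, 26, 39, 38, 35, 27, 11.

9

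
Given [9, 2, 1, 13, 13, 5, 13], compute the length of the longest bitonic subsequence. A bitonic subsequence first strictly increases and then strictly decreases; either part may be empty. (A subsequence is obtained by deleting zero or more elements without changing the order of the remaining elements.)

3

Let inc[i] be the LIS ending at i and dec[i] the longest strictly decreasing subsequence starting at i. inc = [1, 1, 1, 2, 2, 2, 3], dec = [3, 2, 1, 2, 2, 1, 1].
max_i inc[i]+dec[i]−1 = 3, with one witness 9, 2, 1.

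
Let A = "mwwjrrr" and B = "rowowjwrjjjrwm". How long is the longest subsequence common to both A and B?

A longest common subsequence is wwjrr (length 5); the LCS DP confirms no longer common subsequence exists.

5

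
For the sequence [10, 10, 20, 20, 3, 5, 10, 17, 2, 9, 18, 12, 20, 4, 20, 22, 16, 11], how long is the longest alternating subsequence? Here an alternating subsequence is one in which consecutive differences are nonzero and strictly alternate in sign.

11

Track the best alternating length ending on an up-step vs a down-step at each position: up/down = 1/1, 1/1, 2/1, 2/1, 1/3, 4/3, 4/3, 4/3, 1/5, 6/5, 6/3, 6/7, 8/1, 6/9, 10/1, 10/1, 10/11, 10/11.
The maximum over both is 11; one such subsequence is 10, 20, 3, 5, 2, 18, 12, 20, 4, 20, 16.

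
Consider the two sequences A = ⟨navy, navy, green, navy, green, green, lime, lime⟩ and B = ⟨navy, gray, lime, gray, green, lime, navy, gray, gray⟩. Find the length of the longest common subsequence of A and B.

3

Backtracking the LCS table gives one alignment: navy (A1,B1) → green (A3,B5) → navy (A4,B7).
So the longest common subsequence has length 3.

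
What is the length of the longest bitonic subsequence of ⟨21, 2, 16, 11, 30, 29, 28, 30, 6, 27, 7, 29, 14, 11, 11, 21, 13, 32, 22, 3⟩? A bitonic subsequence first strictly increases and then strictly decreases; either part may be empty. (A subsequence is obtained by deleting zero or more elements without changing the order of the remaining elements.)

9

Let inc[i] be the LIS ending at i and dec[i] the longest strictly decreasing subsequence starting at i. inc = [1, 1, 2, 2, 3, 3, 3, 4, 2, 3, 3, 4, 4, 4, 4, 5, 5, 6, 6, 2], dec = [5, 1, 4, 3, 7, 6, 5, 5, 2, 4, 2, 4, 3, 2, 2, 3, 2, 3, 2, 1].
max_i inc[i]+dec[i]−1 = 9, with one witness 2, 16, 30, 29, 28, 27, 21, 13, 3.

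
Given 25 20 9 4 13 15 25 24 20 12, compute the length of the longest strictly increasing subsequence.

4

Let dp[i] be the longest increasing subsequence ending at position i. Then dp = [1, 1, 1, 1, 2, 3, 4, 4, 4, 2].
The maximum is 4; one witness is 9, 13, 15, 25 at positions 3,5,6,7.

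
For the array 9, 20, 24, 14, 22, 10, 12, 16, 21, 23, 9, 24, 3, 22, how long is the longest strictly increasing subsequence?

7

Let dp[i] be the longest increasing subsequence ending at position i. Then dp = [1, 2, 3, 2, 3, 2, 3, 4, 5, 6, 1, 7, 1, 6].
The maximum is 7; one witness is 9, 10, 12, 16, 21, 23, 24 at positions 1,6,7,8,9,10,12.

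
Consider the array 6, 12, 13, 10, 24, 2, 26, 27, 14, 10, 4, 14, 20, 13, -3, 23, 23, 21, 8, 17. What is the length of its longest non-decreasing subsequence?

8

Scanning left to right, the best length ending at each element is: 6→1, 12→2, 13→3, 10→2, 24→4, 2→1, 26→5, 27→6, 14→4, 10→3, 4→2, 14→5, 20→6, 13→4, -3→1, 23→7, 23→8, 21→7, 8→3, 17→6.
So the longest non-decreasing subsequence has length 8, e.g. 6, 12, 13, 14, 14, 20, 23, 23.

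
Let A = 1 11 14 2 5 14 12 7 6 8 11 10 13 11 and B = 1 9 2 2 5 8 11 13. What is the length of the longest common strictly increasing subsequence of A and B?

A longest common strictly increasing subsequence is 1, 2, 5, 8, 11, 13 (length 6); it appears in order in both A and B, and no longer such subsequence exists.

6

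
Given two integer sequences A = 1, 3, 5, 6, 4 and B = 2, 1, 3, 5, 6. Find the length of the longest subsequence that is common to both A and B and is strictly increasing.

A longest common strictly increasing subsequence is 1, 3, 5, 6 (length 4); it appears in order in both A and B, and no longer such subsequence exists.

4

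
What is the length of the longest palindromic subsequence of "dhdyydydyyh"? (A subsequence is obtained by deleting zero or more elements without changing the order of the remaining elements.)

9

Using dp[i][j] = 2 + dp[i+1][j−1] if the ends match, else max(dp[i+1][j], dp[i][j−1]):
dp[1][11] = 9. A witness is hyydydyyh at positions 2,4,5,6,7,8,9,10,11.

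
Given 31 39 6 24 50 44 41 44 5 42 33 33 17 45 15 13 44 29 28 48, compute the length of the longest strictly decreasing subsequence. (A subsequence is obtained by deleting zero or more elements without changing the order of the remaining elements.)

7

One longest decreasing subsequence is 50, 44, 41, 33, 17, 15, 13 (positions 5,6,7,11,13,15,16), of length 7; no longer one exists.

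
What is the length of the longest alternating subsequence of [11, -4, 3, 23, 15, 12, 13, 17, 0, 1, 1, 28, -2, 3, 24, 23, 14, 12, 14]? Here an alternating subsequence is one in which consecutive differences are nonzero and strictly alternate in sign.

11

A longest alternating subsequence is 11, -4, 23, 12, 13, 0, 1, -2, 24, 12, 14 (positions 1,2,4,6,7,9,10,13,15,18,19); its 10 consecutive differences strictly alternate in sign, and length 11 is optimal.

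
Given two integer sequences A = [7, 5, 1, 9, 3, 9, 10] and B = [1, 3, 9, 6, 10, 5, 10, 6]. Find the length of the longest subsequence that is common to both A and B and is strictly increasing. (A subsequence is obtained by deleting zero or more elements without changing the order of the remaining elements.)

A longest common strictly increasing subsequence is 1, 3, 9, 10 (length 4); it appears in order in both A and B, and no longer such subsequence exists.

4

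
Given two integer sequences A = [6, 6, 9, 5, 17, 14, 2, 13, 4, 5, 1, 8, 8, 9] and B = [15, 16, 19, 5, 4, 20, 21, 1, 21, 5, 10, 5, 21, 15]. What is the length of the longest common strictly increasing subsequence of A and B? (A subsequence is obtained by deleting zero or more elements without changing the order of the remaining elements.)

For each value that appears in both, track the longest common increasing run ending there.
The best achievable length is 2; one witness is 4, 5 (A-positions 9,10, B-positions 5,10).

2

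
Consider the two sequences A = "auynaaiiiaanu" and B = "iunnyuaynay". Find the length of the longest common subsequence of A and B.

Backtracking the LCS table gives one alignment: a (A1,B7) → y (A3,B8) → n (A4,B9) → a (A5,B10).
So the longest common subsequence has length 4.

4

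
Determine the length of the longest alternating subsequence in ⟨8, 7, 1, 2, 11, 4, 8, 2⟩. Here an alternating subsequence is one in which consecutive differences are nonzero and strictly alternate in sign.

6

Track the best alternating length ending on an up-step vs a down-step at each position: up/down = 1/1, 1/2, 1/2, 3/2, 3/1, 3/4, 5/4, 3/6.
The maximum over both is 6; one such subsequence is 8, 7, 11, 4, 8, 2.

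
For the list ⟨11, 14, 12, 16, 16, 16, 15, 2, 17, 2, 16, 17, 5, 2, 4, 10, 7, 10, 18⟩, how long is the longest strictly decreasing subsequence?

One longest decreasing subsequence is 14, 12, 5, 2 (positions 2,3,13,14), of length 4; no longer one exists.

4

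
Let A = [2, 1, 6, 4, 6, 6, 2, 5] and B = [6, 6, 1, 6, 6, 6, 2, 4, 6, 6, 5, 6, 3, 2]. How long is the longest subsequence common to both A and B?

Backtracking the LCS table gives one alignment: 1 (A2,B3) → 6 (A3,B6) → 4 (A4,B8) → 6 (A5,B10) → 6 (A6,B12) → 2 (A7,B14).
So the longest common subsequence has length 6.

6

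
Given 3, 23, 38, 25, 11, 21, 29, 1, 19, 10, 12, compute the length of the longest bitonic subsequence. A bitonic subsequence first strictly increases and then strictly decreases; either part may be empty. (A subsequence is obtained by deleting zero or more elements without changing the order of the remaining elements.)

7

Let inc[i] be the LIS ending at i and dec[i] the longest strictly decreasing subsequence starting at i. inc = [1, 2, 3, 3, 2, 3, 4, 1, 3, 2, 3], dec = [2, 4, 5, 4, 2, 3, 3, 1, 2, 1, 1].
max_i inc[i]+dec[i]−1 = 7, with one witness 3, 23, 38, 25, 21, 19, 12.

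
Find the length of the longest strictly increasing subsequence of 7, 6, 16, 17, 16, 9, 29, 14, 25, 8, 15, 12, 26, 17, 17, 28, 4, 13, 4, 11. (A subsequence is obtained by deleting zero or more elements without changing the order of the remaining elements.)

Let dp[i] be the longest increasing subsequence ending at position i. Then dp = [1, 1, 2, 3, 2, 2, 4, 3, 4, 2, 4, 3, 5, 5, 5, 6, 1, 4, 1, 3].
The maximum is 6; one witness is 7, 16, 17, 25, 26, 28 at positions 1,3,4,9,13,16.

6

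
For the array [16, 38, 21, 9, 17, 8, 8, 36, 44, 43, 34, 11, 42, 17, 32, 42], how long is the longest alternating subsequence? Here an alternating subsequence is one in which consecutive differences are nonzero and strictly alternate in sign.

10

Track the best alternating length ending on an up-step vs a down-step at each position: up/down = 1/1, 2/1, 2/3, 1/3, 4/3, 1/5, 1/5, 6/3, 6/1, 6/7, 6/7, 6/7, 8/7, 8/9, 10/9, 10/7.
The maximum over both is 10; one such subsequence is 16, 38, 9, 17, 8, 36, 34, 42, 17, 32.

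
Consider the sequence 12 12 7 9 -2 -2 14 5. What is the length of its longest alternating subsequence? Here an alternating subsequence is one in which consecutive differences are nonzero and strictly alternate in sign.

6

Track the best alternating length ending on an up-step vs a down-step at each position: up/down = 1/1, 1/1, 1/2, 3/2, 1/4, 1/4, 5/1, 5/6.
The maximum over both is 6; one such subsequence is 12, 7, 9, -2, 14, 5.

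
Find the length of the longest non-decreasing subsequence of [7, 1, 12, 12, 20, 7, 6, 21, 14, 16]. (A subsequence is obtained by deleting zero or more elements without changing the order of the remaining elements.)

5

Let dp[i] be the longest non-decreasing subsequence ending at position i. Then dp = [1, 1, 2, 3, 4, 2, 2, 5, 4, 5].
The maximum is 5; one witness is 7, 12, 12, 20, 21 at positions 1,3,4,5,8.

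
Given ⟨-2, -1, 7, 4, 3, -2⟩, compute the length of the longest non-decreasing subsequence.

Let dp[i] be the longest non-decreasing subsequence ending at position i. Then dp = [1, 2, 3, 3, 3, 2].
The maximum is 3; one witness is -2, -1, 7 at positions 1,2,3.

3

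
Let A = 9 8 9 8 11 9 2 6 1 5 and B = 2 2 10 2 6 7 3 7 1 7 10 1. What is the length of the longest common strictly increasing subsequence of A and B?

For each value that appears in both, track the longest common increasing run ending there.
The best achievable length is 2; one witness is 2, 6 (A-positions 7,8, B-positions 1,5).

2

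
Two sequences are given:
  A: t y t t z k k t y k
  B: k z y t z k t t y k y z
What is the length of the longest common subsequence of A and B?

Backtracking the LCS table gives one alignment: y (A2,B3) → t (A4,B4) → z (A5,B5) → k (A6,B6) → t (A8,B8) → y (A9,B9) → k (A10,B10).
So the longest common subsequence has length 7.

7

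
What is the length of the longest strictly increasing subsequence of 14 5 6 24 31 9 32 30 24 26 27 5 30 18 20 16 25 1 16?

Let dp[i] be the longest increasing subsequence ending at position i. Then dp = [1, 1, 2, 3, 4, 3, 5, 4, 4, 5, 6, 1, 7, 4, 5, 4, 6, 1, 4].
The maximum is 7; one witness is 5, 6, 9, 24, 26, 27, 30 at positions 2,3,6,9,10,11,13.

7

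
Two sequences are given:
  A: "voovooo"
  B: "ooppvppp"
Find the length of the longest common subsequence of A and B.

A longest common subsequence is oov (length 3); the LCS DP confirms no longer common subsequence exists.

3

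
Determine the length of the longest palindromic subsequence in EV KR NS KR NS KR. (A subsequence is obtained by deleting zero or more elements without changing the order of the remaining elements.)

5

Using dp[i][j] = 2 + dp[i+1][j−1] if the ends match, else max(dp[i+1][j], dp[i][j−1]):
dp[1][6] = 5. A witness is KR NS KR NS KR at positions 2,3,4,5,6.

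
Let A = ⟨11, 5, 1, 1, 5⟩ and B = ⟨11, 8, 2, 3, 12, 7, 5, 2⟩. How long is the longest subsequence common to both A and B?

A longest common subsequence is 11, 5 (length 2); the LCS DP confirms no longer common subsequence exists.

2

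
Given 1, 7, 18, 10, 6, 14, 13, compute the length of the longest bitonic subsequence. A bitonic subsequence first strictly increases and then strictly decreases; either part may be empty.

One longest bitonic subsequence is 1, 7, 18, 14, 13 (positions 1,2,3,6,7): it rises to 18 then falls. Length 5 is optimal.

5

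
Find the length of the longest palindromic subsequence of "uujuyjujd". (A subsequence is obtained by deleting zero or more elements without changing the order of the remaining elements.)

5

One longest palindromic subsequence is jujuj (positions 3,4,6,7,8); it reads the same forward and backward, and the interval DP gives dp[1][9] = 5.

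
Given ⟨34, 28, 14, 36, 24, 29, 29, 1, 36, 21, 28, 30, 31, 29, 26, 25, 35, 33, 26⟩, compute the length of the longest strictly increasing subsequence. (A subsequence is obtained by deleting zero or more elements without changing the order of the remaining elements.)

6

Let dp[i] be the longest increasing subsequence ending at position i. Then dp = [1, 1, 1, 2, 2, 3, 3, 1, 4, 2, 3, 4, 5, 4, 3, 3, 6, 6, 4].
The maximum is 6; one witness is 14, 24, 29, 30, 31, 35 at positions 3,5,6,12,13,17.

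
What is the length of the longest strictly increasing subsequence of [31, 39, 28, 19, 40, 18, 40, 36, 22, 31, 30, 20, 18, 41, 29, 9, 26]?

Let dp[i] be the longest increasing subsequence ending at position i. Then dp = [1, 2, 1, 1, 3, 1, 3, 2, 2, 3, 3, 2, 1, 4, 3, 1, 3].
The maximum is 4; one witness is 31, 39, 40, 41 at positions 1,2,5,14.

4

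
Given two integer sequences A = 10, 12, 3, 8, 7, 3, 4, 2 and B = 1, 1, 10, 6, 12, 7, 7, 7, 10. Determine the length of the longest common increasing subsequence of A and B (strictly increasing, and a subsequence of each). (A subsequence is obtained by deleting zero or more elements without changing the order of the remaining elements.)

2

A longest common strictly increasing subsequence is 10, 12 (length 2); it appears in order in both A and B, and no longer such subsequence exists.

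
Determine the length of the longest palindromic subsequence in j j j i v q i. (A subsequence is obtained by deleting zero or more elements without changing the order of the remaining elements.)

Using dp[i][j] = 2 + dp[i+1][j−1] if the ends match, else max(dp[i+1][j], dp[i][j−1]):
dp[1][7] = 3. A witness is iqi at positions 4,6,7.

3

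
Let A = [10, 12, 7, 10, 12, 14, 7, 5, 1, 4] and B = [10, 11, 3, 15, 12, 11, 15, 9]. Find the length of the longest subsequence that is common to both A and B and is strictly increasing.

2

For each value that appears in both, track the longest common increasing run ending there.
The best achievable length is 2; one witness is 10, 12 (A-positions 1,2, B-positions 1,5).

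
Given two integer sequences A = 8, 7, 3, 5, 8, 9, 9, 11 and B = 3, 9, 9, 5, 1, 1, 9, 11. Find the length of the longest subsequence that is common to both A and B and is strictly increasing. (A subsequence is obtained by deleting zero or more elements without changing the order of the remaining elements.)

A longest common strictly increasing subsequence is 3, 5, 9, 11 (length 4); it appears in order in both A and B, and no longer such subsequence exists.

4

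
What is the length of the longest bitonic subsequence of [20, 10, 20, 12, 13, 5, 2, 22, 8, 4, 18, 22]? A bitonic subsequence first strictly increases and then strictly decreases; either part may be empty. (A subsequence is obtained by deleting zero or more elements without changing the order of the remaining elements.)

Let inc[i] be the LIS ending at i and dec[i] the longest strictly decreasing subsequence starting at i. inc = [1, 1, 2, 2, 3, 1, 1, 4, 2, 2, 4, 5], dec = [4, 3, 4, 3, 3, 2, 1, 3, 2, 1, 1, 1].
max_i inc[i]+dec[i]−1 = 6, with one witness 10, 12, 13, 22, 8, 4.

6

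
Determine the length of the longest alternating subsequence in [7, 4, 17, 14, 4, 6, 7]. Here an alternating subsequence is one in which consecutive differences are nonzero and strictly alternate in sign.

5

A longest alternating subsequence is 7, 4, 17, 4, 6 (positions 1,2,3,5,6); its 4 consecutive differences strictly alternate in sign, and length 5 is optimal.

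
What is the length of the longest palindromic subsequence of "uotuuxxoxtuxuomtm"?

One longest palindromic subsequence is tuxxoxxut (positions 3,5,6,7,8,9,12,13,16); it reads the same forward and backward, and the interval DP gives dp[1][17] = 9.

9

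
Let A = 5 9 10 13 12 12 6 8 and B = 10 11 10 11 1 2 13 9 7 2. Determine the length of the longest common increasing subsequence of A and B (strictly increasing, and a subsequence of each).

A longest common strictly increasing subsequence is 10, 13 (length 2); it appears in order in both A and B, and no longer such subsequence exists.

2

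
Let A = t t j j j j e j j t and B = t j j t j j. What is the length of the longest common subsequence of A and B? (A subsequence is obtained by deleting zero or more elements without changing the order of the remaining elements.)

A longest common subsequence is tjjjj (length 5); the LCS DP confirms no longer common subsequence exists.

5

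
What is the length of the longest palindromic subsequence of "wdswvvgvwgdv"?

Using dp[i][j] = 2 + dp[i+1][j−1] if the ends match, else max(dp[i+1][j], dp[i][j−1]):
dp[1][12] = 7. A witness is dwvgvwd at positions 2,4,5,7,8,9,11.

7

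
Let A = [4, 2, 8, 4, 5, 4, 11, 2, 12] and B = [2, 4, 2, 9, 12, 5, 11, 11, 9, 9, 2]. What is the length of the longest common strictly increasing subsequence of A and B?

4

For each value that appears in both, track the longest common increasing run ending there.
The best achievable length is 4; one witness is 2, 4, 5, 11 (A-positions 2,4,5,7, B-positions 1,2,6,7).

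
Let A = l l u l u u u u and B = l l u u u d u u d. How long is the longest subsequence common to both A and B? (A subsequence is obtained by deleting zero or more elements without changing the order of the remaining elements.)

A longest common subsequence is lluuuuu (length 7); the LCS DP confirms no longer common subsequence exists.

7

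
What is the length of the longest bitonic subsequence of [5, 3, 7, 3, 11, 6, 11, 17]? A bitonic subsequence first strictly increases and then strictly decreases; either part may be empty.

One longest bitonic subsequence is 5, 7, 11, 6 (positions 1,3,5,6): it rises to 11 then falls. Length 4 is optimal.

4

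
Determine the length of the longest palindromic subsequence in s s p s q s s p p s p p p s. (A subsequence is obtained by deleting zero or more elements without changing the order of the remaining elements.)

Using dp[i][j] = 2 + dp[i+1][j−1] if the ends match, else max(dp[i+1][j], dp[i][j−1]):
dp[1][14] = 9. A witness is spppsppps at positions 1,3,8,9,10,11,12,13,14.

9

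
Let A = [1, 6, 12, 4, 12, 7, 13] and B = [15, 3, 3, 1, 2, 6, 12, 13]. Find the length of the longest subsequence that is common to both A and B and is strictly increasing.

For each value that appears in both, track the longest common increasing run ending there.
The best achievable length is 4; one witness is 1, 6, 12, 13 (A-positions 1,2,3,7, B-positions 4,6,7,8).

4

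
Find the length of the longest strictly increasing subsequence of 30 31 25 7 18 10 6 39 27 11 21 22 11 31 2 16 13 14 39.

7

Let dp[i] be the longest increasing subsequence ending at position i. Then dp = [1, 2, 1, 1, 2, 2, 1, 3, 3, 3, 4, 5, 3, 6, 1, 4, 4, 5, 7].
The maximum is 7; one witness is 7, 10, 11, 21, 22, 31, 39 at positions 4,6,10,11,12,14,19.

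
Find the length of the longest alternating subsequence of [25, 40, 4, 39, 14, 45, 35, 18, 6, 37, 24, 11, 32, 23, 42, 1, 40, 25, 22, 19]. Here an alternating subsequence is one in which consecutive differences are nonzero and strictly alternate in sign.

15

A longest alternating subsequence is 25, 40, 4, 39, 14, 45, 35, 37, 24, 32, 23, 42, 1, 40, 25 (positions 1,2,3,4,5,6,7,10,11,13,14,15,16,17,18); its 14 consecutive differences strictly alternate in sign, and length 15 is optimal.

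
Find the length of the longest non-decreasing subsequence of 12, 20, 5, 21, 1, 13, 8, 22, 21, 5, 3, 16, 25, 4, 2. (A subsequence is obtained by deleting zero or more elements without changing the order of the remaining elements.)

Scanning left to right, the best length ending at each element is: 12→1, 20→2, 5→1, 21→3, 1→1, 13→2, 8→2, 22→4, 21→4, 5→2, 3→2, 16→3, 25→5, 4→3, 2→2.
So the longest non-decreasing subsequence has length 5, e.g. 12, 20, 21, 22, 25.

5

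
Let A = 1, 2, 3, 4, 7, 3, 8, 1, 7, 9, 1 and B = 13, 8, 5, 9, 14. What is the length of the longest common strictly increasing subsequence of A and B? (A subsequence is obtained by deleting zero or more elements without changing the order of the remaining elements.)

For each value that appears in both, track the longest common increasing run ending there.
The best achievable length is 2; one witness is 8, 9 (A-positions 7,10, B-positions 2,4).

2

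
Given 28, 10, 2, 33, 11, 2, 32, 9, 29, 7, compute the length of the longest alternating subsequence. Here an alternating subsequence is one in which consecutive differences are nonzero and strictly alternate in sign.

A longest alternating subsequence is 28, 10, 33, 11, 32, 9, 29, 7 (positions 1,2,4,5,7,8,9,10); its 7 consecutive differences strictly alternate in sign, and length 8 is optimal.

8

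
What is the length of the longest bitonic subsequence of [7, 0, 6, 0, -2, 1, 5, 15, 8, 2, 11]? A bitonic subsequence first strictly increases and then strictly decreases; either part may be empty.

6

One longest bitonic subsequence is 0, 1, 5, 15, 8, 2 (positions 2,6,7,8,9,10): it rises to 15 then falls. Length 6 is optimal.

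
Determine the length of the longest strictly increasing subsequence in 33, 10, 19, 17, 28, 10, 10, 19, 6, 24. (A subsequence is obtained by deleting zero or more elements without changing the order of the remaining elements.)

4

Let dp[i] be the longest increasing subsequence ending at position i. Then dp = [1, 1, 2, 2, 3, 1, 1, 3, 1, 4].
The maximum is 4; one witness is 10, 17, 19, 24 at positions 2,4,8,10.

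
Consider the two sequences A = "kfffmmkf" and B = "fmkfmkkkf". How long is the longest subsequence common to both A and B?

5

Backtracking the LCS table gives one alignment: k (A1,B3) → f (A4,B4) → m (A5,B5) → k (A7,B8) → f (A8,B9).
So the longest common subsequence has length 5.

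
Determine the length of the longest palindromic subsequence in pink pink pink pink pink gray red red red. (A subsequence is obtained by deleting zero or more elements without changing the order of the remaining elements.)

Using dp[i][j] = 2 + dp[i+1][j−1] if the ends match, else max(dp[i+1][j], dp[i][j−1]):
dp[1][9] = 5. A witness is pink pink pink pink pink at positions 1,2,3,4,5.

5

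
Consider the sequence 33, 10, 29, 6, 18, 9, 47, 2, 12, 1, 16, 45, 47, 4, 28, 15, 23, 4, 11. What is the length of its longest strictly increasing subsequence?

Let dp[i] be the longest increasing subsequence ending at position i. Then dp = [1, 1, 2, 1, 2, 2, 3, 1, 3, 1, 4, 5, 6, 2, 5, 4, 5, 2, 3].
The maximum is 6; one witness is 6, 9, 12, 16, 45, 47 at positions 4,6,9,11,12,13.

6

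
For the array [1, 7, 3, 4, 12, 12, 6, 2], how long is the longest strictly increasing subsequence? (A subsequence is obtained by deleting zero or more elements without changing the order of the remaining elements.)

One longest increasing subsequence is 1, 3, 4, 12 (positions 1,3,4,5), of length 4; no longer one exists.

4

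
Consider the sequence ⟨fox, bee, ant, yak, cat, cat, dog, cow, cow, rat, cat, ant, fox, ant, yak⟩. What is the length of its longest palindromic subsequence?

8

Using dp[i][j] = 2 + dp[i+1][j−1] if the ends match, else max(dp[i+1][j], dp[i][j−1]):
dp[1][15] = 8. A witness is fox ant cat cow cow cat ant fox at positions 1,3,5,8,9,11,12,13.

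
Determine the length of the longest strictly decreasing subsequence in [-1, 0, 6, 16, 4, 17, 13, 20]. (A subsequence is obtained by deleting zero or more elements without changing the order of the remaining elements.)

Let dp[i] be the longest decreasing subsequence ending at position i. Then dp = [1, 1, 1, 1, 2, 1, 2, 1].
The maximum is 2; one witness is 6, 4 at positions 3,5.

2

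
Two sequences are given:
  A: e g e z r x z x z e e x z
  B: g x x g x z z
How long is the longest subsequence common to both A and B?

Backtracking the LCS table gives one alignment: g (A2,B1) → x (A6,B3) → x (A8,B5) → z (A9,B6) → z (A13,B7).
So the longest common subsequence has length 5.

5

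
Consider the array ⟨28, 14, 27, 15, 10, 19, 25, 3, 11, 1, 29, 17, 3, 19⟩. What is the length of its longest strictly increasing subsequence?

5

Let dp[i] be the longest increasing subsequence ending at position i. Then dp = [1, 1, 2, 2, 1, 3, 4, 1, 2, 1, 5, 3, 2, 4].
The maximum is 5; one witness is 14, 15, 19, 25, 29 at positions 2,4,6,7,11.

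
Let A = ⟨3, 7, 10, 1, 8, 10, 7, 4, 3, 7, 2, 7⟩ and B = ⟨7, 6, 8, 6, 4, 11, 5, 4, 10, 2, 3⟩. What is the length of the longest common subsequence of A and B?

4

A longest common subsequence is 7, 8, 10, 3 (length 4); the LCS DP confirms no longer common subsequence exists.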